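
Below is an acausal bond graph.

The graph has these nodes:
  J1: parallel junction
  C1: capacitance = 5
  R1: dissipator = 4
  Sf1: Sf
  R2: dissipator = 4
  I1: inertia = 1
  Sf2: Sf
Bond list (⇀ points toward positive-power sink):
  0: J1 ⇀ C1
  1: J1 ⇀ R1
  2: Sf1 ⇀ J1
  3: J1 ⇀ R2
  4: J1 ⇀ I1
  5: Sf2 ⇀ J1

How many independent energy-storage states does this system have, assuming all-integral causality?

2  (C1, I1 all integral)

β2 stroke at Sf1  (Sf1 (Sf) sets flow on bond)
β5 stroke at Sf2  (Sf2 (Sf) sets flow on bond)
β0 stroke at J1  (C1 outputs effort q/C1)
β1 stroke at R1  (J1 effort already set via bond 0)
β3 stroke at R2  (J1: bond 0 brought effort, rest push out)
β4 stroke at I1  (J1: bond 0 brought effort, rest push out)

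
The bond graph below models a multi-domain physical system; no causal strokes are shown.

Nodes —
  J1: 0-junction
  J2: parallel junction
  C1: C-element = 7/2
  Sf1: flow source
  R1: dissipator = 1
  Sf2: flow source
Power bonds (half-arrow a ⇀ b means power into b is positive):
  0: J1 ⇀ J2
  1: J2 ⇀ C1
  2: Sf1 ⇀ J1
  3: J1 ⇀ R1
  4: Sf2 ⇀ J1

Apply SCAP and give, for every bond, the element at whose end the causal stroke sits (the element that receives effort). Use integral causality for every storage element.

β0 |J1
β1 |J2
β2 |Sf1
β3 |R1
β4 |Sf2

β2 stroke→Sf1  (Sf1: flow source, stroke at near end)
β4 stroke→Sf2  (Sf2 (Sf) sets flow on bond)
β1 stroke→J2  (C1: C, integral causality)
β0 stroke→J1  (J2 effort already set via bond 1)
β3 stroke→R1  (0-jn J1 has e-setter on 0)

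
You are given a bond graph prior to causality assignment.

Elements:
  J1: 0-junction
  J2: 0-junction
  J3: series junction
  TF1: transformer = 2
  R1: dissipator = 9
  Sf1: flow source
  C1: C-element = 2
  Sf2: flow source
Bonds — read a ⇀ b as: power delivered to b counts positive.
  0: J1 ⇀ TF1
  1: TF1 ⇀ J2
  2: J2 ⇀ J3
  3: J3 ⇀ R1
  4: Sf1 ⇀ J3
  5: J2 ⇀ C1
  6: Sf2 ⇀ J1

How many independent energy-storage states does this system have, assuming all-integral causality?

1  (C1 all integral)

bond 4 →Sf1  (Sf1 (Sf) sets flow on bond)
bond 6 →Sf2  (Sf2: flow source, stroke at near end)
bond 0 →J1  (J1 needs exactly one e-in)
bond 2 →J3  (1-jn J3 has f-setter on 4)
bond 3 →J3  (1-jn J3 has f-setter on 4)
bond 1 →TF1  (through TF1, causality passes straight; one stroke at TF1)
bond 5 →J2  (J2: last free bond brings effort in)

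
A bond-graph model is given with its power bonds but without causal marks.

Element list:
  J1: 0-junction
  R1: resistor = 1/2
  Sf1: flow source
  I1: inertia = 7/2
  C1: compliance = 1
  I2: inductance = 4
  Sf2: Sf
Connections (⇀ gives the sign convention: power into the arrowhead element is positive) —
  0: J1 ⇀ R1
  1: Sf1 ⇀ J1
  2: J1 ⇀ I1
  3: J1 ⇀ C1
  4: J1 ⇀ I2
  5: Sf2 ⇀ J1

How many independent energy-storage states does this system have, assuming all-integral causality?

β1 →Sf1  (source Sf1 imposes f)
β5 →Sf2  (Sf2: flow source, stroke at near end)
β2 →I1  (prefer integral on I1)
β3 →J1  (C1 outputs effort q/C1)
β0 →R1  (common-e at J1 fixed by 3)
β4 →I2  (common-e at J1 fixed by 3)

3  (C1, I1, I2 all integral)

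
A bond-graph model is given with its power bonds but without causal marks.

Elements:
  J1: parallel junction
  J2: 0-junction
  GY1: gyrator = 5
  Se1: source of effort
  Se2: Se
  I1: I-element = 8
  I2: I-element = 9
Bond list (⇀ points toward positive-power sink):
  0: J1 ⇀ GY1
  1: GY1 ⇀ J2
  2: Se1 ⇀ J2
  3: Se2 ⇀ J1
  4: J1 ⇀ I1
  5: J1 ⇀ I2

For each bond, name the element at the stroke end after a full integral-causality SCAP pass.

b0 stroke at GY1
b1 stroke at GY1
b2 stroke at J2
b3 stroke at J1
b4 stroke at I1
b5 stroke at I2

β2 stroke→J2  (Se1: effort source, stroke at far end)
β3 stroke→J1  (Se2 fixes effort; stroke away)
β0 stroke→GY1  (J1 effort already set via bond 3)
β4 stroke→I1  (J1 effort already set via bond 3)
β5 stroke→I2  (J1 effort already set via bond 3)
β1 stroke→GY1  (common-e at J2 fixed by 2)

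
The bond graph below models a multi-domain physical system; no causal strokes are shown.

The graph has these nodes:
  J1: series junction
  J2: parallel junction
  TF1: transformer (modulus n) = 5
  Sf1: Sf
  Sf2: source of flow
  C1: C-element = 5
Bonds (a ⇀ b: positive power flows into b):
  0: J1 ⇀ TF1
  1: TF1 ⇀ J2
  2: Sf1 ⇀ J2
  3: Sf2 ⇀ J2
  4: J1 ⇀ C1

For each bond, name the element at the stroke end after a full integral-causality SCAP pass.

β2 |Sf1  (source Sf1 imposes f)
β3 |Sf2  (Sf2 (Sf) sets flow on bond)
β1 |J2  (closing 0-jn rule on J2)
β0 |TF1  (TF1 one-in-one-out from 1)
β4 |J1  (J1: bond 0 brought flow, rest push out)

β0 |TF1
β1 |J2
β2 |Sf1
β3 |Sf2
β4 |J1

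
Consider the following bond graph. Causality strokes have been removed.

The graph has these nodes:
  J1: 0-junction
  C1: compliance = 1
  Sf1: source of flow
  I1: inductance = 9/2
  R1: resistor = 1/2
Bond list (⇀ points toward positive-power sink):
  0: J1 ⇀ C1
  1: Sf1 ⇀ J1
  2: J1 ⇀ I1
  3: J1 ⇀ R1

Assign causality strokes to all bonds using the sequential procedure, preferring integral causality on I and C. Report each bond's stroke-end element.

β0 →J1
β1 →Sf1
β2 →I1
β3 →R1

β1 |Sf1  (Sf1 (Sf) sets flow on bond)
β0 |J1  (prefer integral on C1)
β2 |I1  (J1: bond 0 brought effort, rest push out)
β3 |R1  (J1 effort already set via bond 0)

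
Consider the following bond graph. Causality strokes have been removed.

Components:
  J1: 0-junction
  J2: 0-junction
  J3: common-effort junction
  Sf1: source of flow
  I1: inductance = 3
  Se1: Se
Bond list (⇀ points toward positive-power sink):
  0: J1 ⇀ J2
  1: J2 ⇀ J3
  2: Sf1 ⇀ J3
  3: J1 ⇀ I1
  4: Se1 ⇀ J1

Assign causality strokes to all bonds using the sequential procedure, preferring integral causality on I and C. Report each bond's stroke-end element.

b2 |Sf1  (Sf1: flow source, stroke at near end)
b4 |J1  (Se1: effort source, stroke at far end)
b0 |J2  (0-jn J1 has e-setter on 4)
b3 |I1  (J1: bond 4 brought effort, rest push out)
b1 |J3  (0-jn J2 has e-setter on 0)

b0 stroke at J2
b1 stroke at J3
b2 stroke at Sf1
b3 stroke at I1
b4 stroke at J1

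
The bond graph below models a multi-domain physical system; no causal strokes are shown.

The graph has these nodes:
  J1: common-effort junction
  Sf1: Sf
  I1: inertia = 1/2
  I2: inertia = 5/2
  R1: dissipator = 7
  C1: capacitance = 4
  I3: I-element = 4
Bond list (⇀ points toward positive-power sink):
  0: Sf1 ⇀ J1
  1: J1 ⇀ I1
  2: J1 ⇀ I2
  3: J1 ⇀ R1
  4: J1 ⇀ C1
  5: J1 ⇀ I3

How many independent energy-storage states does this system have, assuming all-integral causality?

#0 →Sf1  (Sf1 (Sf) sets flow on bond)
#1 →I1  (I1 integral (f out))
#2 →I2  (I2 integral (f out))
#4 →J1  (C1 outputs effort q/C1)
#3 →R1  (J1 effort already set via bond 4)
#5 →I3  (J1 effort already set via bond 4)

4  (C1, I1, I2, I3 all integral)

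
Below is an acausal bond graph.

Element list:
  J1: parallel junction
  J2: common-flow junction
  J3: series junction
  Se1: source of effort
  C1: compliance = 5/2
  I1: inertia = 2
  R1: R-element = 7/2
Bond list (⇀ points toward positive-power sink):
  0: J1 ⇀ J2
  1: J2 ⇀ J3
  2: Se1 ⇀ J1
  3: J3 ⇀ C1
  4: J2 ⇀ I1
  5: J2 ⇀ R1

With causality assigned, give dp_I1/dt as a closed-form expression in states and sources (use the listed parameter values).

dp_I1/dt = E_Se1 - 7*p_I1/4 - 2*q_C1/5

β2 |J1  (source Se1 imposes e)
β0 |J2  (J1: bond 2 brought effort, rest push out)
β3 |J3  (prefer integral on C1)
β1 |J2  (closing 1-jn rule on J3)
β4 |I1  (prefer integral on I1)
β5 |J2  (J2: bond 4 brought flow, rest push out)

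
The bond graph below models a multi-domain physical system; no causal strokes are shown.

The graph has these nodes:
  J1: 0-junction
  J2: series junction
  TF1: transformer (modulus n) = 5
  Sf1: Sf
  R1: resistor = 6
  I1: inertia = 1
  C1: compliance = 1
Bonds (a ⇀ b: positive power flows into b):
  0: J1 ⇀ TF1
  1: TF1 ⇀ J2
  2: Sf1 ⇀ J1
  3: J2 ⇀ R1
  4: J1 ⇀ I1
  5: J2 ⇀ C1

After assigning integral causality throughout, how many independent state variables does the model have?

2  (C1, I1 all integral)

#2 stroke at Sf1  (source Sf1 imposes f)
#4 stroke at I1  (I1 integral (f out))
#0 stroke at J1  (only one effort-in slot at J1)
#1 stroke at TF1  (through TF1, causality passes straight; one stroke at TF1)
#3 stroke at J2  (common-f at J2 fixed by 1)
#5 stroke at J2  (common-f at J2 fixed by 1)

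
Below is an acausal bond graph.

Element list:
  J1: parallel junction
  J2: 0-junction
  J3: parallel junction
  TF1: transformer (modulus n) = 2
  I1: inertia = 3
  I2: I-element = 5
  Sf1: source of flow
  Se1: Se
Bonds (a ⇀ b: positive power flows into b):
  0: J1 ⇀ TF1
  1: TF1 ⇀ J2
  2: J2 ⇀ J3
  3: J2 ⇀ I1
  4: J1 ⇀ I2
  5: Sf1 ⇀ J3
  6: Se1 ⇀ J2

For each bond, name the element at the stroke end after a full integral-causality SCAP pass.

b5 →Sf1  (Sf1 (Sf) sets flow on bond)
b6 →J2  (Se1 fixes effort; stroke away)
b1 →TF1  (common-e at J2 fixed by 6)
b2 →J3  (J2 effort already set via bond 6)
b3 →I1  (common-e at J2 fixed by 6)
b0 →J1  (through TF1, causality passes straight; one stroke at TF1)
b4 →I2  (common-e at J1 fixed by 0)

β0 →J1
β1 →TF1
β2 →J3
β3 →I1
β4 →I2
β5 →Sf1
β6 →J2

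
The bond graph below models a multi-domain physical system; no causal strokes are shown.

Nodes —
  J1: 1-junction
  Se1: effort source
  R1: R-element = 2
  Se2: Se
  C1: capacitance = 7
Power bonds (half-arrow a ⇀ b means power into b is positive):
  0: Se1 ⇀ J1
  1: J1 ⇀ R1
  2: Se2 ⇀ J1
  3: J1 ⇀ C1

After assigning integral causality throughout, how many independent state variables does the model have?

b0 stroke at J1  (Se1 fixes effort; stroke away)
b2 stroke at J1  (Se2 (Se) sets effort on bond)
b3 stroke at J1  (C1 integral (e out))
b1 stroke at R1  (closing 1-jn rule on J1)

1  (C1 all integral)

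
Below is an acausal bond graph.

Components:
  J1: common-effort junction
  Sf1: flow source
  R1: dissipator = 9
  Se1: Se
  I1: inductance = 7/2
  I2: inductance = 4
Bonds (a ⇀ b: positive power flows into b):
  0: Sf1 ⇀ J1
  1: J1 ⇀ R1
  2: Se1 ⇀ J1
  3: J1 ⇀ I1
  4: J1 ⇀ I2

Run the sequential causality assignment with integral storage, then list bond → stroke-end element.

β0 stroke at Sf1
β1 stroke at R1
β2 stroke at J1
β3 stroke at I1
β4 stroke at I2

bond 0 stroke at Sf1  (source Sf1 imposes f)
bond 2 stroke at J1  (Se1 fixes effort; stroke away)
bond 1 stroke at R1  (common-e at J1 fixed by 2)
bond 3 stroke at I1  (0-jn J1 has e-setter on 2)
bond 4 stroke at I2  (common-e at J1 fixed by 2)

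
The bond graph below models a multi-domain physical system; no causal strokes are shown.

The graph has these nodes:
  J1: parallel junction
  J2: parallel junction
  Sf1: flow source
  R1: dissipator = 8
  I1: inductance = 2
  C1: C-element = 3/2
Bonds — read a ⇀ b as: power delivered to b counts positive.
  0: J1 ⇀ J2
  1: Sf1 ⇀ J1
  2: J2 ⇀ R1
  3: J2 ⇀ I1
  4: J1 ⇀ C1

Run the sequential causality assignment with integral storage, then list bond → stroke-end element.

b0 →J2
b1 →Sf1
b2 →R1
b3 →I1
b4 →J1

#1 |Sf1  (Sf1 (Sf) sets flow on bond)
#3 |I1  (I1 integral (f out))
#4 |J1  (C1: C, integral causality)
#0 |J2  (common-e at J1 fixed by 4)
#2 |R1  (J2: bond 0 brought effort, rest push out)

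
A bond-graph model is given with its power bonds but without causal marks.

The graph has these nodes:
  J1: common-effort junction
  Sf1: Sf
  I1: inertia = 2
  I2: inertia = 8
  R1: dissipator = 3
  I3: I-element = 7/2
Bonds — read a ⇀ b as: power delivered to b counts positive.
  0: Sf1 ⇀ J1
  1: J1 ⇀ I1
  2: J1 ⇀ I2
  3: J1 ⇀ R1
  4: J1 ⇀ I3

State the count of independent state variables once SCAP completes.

#0 →Sf1  (Sf1: flow source, stroke at near end)
#1 →I1  (I1 integral (f out))
#2 →I2  (I2 outputs flow p/I2)
#4 →I3  (I3: I, integral causality)
#3 →J1  (closing 0-jn rule on J1)

3  (I1, I2, I3 all integral)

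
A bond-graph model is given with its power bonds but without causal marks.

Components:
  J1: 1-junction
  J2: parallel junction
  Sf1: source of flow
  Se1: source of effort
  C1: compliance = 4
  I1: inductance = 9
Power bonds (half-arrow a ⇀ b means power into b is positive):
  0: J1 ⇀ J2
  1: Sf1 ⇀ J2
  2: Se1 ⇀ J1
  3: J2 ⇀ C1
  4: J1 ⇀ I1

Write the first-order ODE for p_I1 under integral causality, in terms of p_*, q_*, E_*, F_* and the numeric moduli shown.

dp_I1/dt = E_Se1 - q_C1/4

#1 stroke→Sf1  (source Sf1 imposes f)
#2 stroke→J1  (Se1 fixes effort; stroke away)
#3 stroke→J2  (prefer integral on C1)
#0 stroke→J1  (common-e at J2 fixed by 3)
#4 stroke→I1  (J1: last free bond brings flow in)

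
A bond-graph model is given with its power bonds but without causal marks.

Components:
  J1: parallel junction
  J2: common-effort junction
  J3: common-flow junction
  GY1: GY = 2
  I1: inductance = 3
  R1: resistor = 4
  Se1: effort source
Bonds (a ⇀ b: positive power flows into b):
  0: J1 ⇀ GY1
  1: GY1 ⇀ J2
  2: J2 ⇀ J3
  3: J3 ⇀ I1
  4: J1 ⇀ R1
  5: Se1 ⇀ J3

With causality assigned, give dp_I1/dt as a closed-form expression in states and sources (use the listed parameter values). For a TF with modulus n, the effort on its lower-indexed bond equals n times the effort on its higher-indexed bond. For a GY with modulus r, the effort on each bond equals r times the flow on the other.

dp_I1/dt = E_Se1 - p_I1/3

bond 5 →J3  (Se1: effort source, stroke at far end)
bond 3 →I1  (I1 integral (f out))
bond 2 →J3  (J3: bond 3 brought flow, rest push out)
bond 1 →J2  (closing 0-jn rule on J2)
bond 0 →J1  (through GY1, causality inverts; strokes same side of GY1)
bond 4 →R1  (J1: bond 0 brought effort, rest push out)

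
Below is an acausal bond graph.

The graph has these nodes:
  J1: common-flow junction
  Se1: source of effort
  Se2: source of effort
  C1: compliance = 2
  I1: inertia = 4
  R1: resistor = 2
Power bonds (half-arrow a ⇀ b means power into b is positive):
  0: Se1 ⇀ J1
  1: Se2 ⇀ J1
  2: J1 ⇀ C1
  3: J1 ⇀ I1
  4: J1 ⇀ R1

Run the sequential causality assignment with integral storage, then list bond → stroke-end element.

#0 stroke→J1
#1 stroke→J1
#2 stroke→J1
#3 stroke→I1
#4 stroke→J1

b0 stroke→J1  (source Se1 imposes e)
b1 stroke→J1  (Se2 (Se) sets effort on bond)
b2 stroke→J1  (C1 integral (e out))
b3 stroke→I1  (I1 outputs flow p/I1)
b4 stroke→J1  (common-f at J1 fixed by 3)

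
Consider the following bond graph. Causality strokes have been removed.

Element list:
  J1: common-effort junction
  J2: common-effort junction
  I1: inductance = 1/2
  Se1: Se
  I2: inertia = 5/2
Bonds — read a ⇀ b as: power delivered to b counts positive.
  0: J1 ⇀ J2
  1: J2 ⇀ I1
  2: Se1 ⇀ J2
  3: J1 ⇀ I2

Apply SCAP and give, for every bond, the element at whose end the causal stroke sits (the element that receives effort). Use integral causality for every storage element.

β0 stroke at J1
β1 stroke at I1
β2 stroke at J2
β3 stroke at I2

b2 |J2  (Se1: effort source, stroke at far end)
b0 |J1  (0-jn J2 has e-setter on 2)
b1 |I1  (J2: bond 2 brought effort, rest push out)
b3 |I2  (J1: bond 0 brought effort, rest push out)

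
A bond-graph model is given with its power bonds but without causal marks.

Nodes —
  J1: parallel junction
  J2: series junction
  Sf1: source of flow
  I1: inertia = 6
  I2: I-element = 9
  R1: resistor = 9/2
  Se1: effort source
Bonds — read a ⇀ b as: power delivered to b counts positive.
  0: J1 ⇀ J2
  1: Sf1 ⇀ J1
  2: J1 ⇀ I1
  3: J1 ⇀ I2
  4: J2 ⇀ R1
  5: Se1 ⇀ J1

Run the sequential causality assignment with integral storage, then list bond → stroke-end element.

#1 |Sf1  (Sf1 fixes flow; stroke at Sf1)
#5 |J1  (source Se1 imposes e)
#0 |J2  (common-e at J1 fixed by 5)
#2 |I1  (common-e at J1 fixed by 5)
#3 |I2  (0-jn J1 has e-setter on 5)
#4 |R1  (J2: last free bond brings flow in)

bond 0 |J2
bond 1 |Sf1
bond 2 |I1
bond 3 |I2
bond 4 |R1
bond 5 |J1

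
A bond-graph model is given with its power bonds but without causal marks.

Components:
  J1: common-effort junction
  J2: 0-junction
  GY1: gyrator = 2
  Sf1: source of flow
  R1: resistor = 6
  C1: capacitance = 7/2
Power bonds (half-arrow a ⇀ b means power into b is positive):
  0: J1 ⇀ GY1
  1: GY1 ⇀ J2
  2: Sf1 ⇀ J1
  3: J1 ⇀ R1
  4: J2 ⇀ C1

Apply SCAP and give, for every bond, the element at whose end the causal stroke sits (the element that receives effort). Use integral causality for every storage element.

bond 2 →Sf1  (Sf1: flow source, stroke at near end)
bond 4 →J2  (C1: C, integral causality)
bond 1 →GY1  (J2: bond 4 brought effort, rest push out)
bond 0 →GY1  (GY GY1: same side as bond 1)
bond 3 →J1  (J1: last free bond brings effort in)

#0 stroke→GY1
#1 stroke→GY1
#2 stroke→Sf1
#3 stroke→J1
#4 stroke→J2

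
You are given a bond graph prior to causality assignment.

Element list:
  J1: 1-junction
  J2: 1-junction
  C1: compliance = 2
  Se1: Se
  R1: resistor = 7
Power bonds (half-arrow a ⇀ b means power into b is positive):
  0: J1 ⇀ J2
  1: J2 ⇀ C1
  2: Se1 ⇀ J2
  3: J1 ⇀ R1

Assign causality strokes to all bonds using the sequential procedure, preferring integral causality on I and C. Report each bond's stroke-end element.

bond 2 |J2  (Se1 (Se) sets effort on bond)
bond 1 |J2  (C1: C, integral causality)
bond 0 |J1  (J2 needs exactly one f-in)
bond 3 |R1  (J1 needs exactly one f-in)

bond 0 →J1
bond 1 →J2
bond 2 →J2
bond 3 →R1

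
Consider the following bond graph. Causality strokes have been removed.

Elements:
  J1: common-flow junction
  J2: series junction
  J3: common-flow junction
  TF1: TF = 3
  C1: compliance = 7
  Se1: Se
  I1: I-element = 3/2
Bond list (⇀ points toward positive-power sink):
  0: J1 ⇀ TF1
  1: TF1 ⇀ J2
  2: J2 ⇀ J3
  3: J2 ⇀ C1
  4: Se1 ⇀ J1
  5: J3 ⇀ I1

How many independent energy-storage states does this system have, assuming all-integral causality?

#4 |J1  (source Se1 imposes e)
#0 |TF1  (J1 needs exactly one f-in)
#1 |J2  (through TF1, causality passes straight; one stroke at TF1)
#3 |J2  (C1 integral (e out))
#2 |J3  (J2: last free bond brings flow in)
#5 |I1  (closing 1-jn rule on J3)

2  (C1, I1 all integral)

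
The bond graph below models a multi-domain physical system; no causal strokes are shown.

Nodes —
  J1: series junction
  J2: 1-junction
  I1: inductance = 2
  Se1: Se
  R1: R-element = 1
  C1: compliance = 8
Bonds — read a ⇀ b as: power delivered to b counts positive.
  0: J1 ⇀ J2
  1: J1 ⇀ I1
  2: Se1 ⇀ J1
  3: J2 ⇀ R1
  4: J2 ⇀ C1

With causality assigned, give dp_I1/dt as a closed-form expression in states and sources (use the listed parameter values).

dp_I1/dt = E_Se1 - p_I1/2 - q_C1/8

#2 |J1  (source Se1 imposes e)
#1 |I1  (I1: I, integral causality)
#0 |J1  (1-jn J1 has f-setter on 1)
#3 |J2  (J2 flow already set via bond 0)
#4 |J2  (1-jn J2 has f-setter on 0)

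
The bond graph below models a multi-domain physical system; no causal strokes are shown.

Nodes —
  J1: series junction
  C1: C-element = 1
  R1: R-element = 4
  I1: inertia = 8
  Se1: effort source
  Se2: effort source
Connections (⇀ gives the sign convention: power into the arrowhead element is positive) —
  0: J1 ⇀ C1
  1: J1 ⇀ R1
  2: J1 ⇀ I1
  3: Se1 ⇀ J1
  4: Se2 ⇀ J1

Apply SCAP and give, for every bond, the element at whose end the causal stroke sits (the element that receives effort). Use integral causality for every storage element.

bond 3 stroke at J1  (source Se1 imposes e)
bond 4 stroke at J1  (Se2 (Se) sets effort on bond)
bond 0 stroke at J1  (C1 integral (e out))
bond 2 stroke at I1  (I1 integral (f out))
bond 1 stroke at J1  (common-f at J1 fixed by 2)

b0 |J1
b1 |J1
b2 |I1
b3 |J1
b4 |J1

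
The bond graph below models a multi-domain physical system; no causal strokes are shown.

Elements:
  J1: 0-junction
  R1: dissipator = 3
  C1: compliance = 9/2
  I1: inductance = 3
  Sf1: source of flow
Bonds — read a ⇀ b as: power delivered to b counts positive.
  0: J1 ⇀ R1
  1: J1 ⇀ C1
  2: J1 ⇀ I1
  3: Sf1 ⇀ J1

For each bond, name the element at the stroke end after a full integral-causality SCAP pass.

bond 3 stroke→Sf1  (Sf1 fixes flow; stroke at Sf1)
bond 1 stroke→J1  (C1 integral (e out))
bond 0 stroke→R1  (common-e at J1 fixed by 1)
bond 2 stroke→I1  (J1 effort already set via bond 1)

#0 stroke→R1
#1 stroke→J1
#2 stroke→I1
#3 stroke→Sf1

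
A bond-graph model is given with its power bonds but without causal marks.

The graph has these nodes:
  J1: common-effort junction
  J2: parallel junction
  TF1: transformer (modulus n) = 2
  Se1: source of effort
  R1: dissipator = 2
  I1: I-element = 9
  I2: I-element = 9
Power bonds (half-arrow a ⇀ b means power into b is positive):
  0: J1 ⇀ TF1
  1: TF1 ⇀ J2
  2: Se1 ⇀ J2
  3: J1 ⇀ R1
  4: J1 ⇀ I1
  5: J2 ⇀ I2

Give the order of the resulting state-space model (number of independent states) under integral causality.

2  (I1, I2 all integral)

#2 |J2  (Se1 (Se) sets effort on bond)
#1 |TF1  (J2 effort already set via bond 2)
#5 |I2  (J2 effort already set via bond 2)
#0 |J1  (TF1: transformer flips bond 1)
#3 |R1  (0-jn J1 has e-setter on 0)
#4 |I1  (0-jn J1 has e-setter on 0)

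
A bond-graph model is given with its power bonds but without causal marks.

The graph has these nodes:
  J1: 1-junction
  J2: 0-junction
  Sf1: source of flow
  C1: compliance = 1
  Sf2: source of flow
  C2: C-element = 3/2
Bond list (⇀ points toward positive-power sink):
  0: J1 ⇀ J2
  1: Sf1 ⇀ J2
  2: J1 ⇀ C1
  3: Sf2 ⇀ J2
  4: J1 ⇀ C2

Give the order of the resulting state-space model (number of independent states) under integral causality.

b1 stroke at Sf1  (Sf1 fixes flow; stroke at Sf1)
b3 stroke at Sf2  (Sf2 (Sf) sets flow on bond)
b0 stroke at J2  (J2 needs exactly one e-in)
b2 stroke at J1  (1-jn J1 has f-setter on 0)
b4 stroke at J1  (common-f at J1 fixed by 0)

2  (C1, C2 all integral)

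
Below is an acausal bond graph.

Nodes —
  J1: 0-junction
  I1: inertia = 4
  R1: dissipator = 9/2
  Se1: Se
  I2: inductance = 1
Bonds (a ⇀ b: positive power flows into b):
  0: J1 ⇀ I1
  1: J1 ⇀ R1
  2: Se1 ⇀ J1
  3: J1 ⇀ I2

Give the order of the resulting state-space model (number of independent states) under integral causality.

b2 stroke→J1  (Se1: effort source, stroke at far end)
b0 stroke→I1  (0-jn J1 has e-setter on 2)
b1 stroke→R1  (J1: bond 2 brought effort, rest push out)
b3 stroke→I2  (common-e at J1 fixed by 2)

2  (I1, I2 all integral)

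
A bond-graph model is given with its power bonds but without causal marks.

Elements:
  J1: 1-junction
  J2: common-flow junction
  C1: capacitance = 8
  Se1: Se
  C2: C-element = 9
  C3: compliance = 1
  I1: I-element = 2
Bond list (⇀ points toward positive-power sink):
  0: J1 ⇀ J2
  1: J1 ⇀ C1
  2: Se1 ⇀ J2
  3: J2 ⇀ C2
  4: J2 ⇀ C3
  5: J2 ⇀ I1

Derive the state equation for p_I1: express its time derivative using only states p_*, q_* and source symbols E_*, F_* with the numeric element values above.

b2 stroke at J2  (source Se1 imposes e)
b1 stroke at J1  (prefer integral on C1)
b0 stroke at J2  (closing 1-jn rule on J1)
b3 stroke at J2  (prefer integral on C2)
b4 stroke at J2  (prefer integral on C3)
b5 stroke at I1  (J2: last free bond brings flow in)

dp_I1/dt = E_Se1 - q_C1/8 - q_C2/9 - q_C3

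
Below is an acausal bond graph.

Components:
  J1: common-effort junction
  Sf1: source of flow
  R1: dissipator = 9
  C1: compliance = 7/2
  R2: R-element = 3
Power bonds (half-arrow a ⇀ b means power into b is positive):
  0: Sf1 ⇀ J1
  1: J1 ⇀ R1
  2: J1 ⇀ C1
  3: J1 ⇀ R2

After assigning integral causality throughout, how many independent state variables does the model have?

1  (C1 all integral)

#0 →Sf1  (Sf1 fixes flow; stroke at Sf1)
#2 →J1  (C1 integral (e out))
#1 →R1  (J1 effort already set via bond 2)
#3 →R2  (J1: bond 2 brought effort, rest push out)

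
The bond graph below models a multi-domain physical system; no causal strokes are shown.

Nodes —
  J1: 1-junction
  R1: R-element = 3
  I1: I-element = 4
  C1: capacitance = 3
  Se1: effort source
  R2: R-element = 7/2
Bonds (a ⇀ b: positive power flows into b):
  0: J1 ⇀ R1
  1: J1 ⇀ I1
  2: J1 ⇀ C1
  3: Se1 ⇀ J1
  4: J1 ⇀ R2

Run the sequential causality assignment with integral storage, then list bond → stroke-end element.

β0 stroke→J1
β1 stroke→I1
β2 stroke→J1
β3 stroke→J1
β4 stroke→J1

b3 →J1  (Se1 fixes effort; stroke away)
b1 →I1  (I1 outputs flow p/I1)
b0 →J1  (1-jn J1 has f-setter on 1)
b2 →J1  (common-f at J1 fixed by 1)
b4 →J1  (J1 flow already set via bond 1)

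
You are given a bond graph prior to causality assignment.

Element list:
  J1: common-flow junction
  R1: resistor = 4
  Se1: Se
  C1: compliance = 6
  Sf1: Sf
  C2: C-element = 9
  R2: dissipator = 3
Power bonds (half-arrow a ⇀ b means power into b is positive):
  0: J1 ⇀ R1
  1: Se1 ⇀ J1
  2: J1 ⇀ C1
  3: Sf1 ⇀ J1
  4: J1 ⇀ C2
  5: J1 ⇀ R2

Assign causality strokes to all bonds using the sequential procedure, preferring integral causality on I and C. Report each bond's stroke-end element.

b0 stroke at J1
b1 stroke at J1
b2 stroke at J1
b3 stroke at Sf1
b4 stroke at J1
b5 stroke at J1

#1 →J1  (Se1 (Se) sets effort on bond)
#3 →Sf1  (Sf1: flow source, stroke at near end)
#0 →J1  (J1 flow already set via bond 3)
#2 →J1  (J1 flow already set via bond 3)
#4 →J1  (J1 flow already set via bond 3)
#5 →J1  (J1: bond 3 brought flow, rest push out)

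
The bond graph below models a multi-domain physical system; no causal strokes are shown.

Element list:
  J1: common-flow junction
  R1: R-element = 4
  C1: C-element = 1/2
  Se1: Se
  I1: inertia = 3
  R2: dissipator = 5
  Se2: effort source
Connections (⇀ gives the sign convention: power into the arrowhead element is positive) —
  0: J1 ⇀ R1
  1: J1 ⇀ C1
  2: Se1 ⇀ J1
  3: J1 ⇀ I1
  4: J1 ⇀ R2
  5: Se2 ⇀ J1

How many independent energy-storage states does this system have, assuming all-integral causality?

2  (C1, I1 all integral)

#2 stroke→J1  (source Se1 imposes e)
#5 stroke→J1  (Se2 fixes effort; stroke away)
#1 stroke→J1  (C1: C, integral causality)
#3 stroke→I1  (prefer integral on I1)
#0 stroke→J1  (J1: bond 3 brought flow, rest push out)
#4 stroke→J1  (1-jn J1 has f-setter on 3)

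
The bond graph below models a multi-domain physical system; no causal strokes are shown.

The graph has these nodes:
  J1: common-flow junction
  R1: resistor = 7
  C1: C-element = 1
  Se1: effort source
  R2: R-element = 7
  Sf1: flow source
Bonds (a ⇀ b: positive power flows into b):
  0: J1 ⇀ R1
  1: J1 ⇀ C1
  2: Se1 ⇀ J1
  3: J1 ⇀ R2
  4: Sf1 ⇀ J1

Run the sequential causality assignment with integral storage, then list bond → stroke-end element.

#2 |J1  (Se1: effort source, stroke at far end)
#4 |Sf1  (Sf1 fixes flow; stroke at Sf1)
#0 |J1  (1-jn J1 has f-setter on 4)
#1 |J1  (1-jn J1 has f-setter on 4)
#3 |J1  (J1: bond 4 brought flow, rest push out)

β0 stroke at J1
β1 stroke at J1
β2 stroke at J1
β3 stroke at J1
β4 stroke at Sf1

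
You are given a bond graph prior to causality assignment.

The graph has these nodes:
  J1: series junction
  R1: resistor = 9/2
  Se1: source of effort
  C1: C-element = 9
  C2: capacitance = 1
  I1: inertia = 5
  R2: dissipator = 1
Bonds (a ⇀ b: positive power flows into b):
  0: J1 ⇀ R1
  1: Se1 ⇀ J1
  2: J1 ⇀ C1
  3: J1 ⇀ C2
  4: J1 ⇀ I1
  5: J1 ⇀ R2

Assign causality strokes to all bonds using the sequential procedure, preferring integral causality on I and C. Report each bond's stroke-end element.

bond 1 stroke at J1  (Se1: effort source, stroke at far end)
bond 2 stroke at J1  (C1: C, integral causality)
bond 3 stroke at J1  (C2 integral (e out))
bond 4 stroke at I1  (I1: I, integral causality)
bond 0 stroke at J1  (J1 flow already set via bond 4)
bond 5 stroke at J1  (J1 flow already set via bond 4)

β0 →J1
β1 →J1
β2 →J1
β3 →J1
β4 →I1
β5 →J1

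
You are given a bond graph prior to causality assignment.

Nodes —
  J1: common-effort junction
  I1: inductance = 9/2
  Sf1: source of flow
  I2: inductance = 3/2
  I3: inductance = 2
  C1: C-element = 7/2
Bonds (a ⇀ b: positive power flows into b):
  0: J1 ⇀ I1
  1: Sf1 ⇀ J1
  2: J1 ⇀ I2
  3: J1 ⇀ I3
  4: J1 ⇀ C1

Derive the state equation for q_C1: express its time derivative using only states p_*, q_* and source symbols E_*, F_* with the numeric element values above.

b1 →Sf1  (Sf1 (Sf) sets flow on bond)
b0 →I1  (I1: I, integral causality)
b2 →I2  (I2: I, integral causality)
b3 →I3  (I3: I, integral causality)
b4 →J1  (only one effort-in slot at J1)

dq_C1/dt = F_Sf1 - 2*p_I1/9 - 2*p_I2/3 - p_I3/2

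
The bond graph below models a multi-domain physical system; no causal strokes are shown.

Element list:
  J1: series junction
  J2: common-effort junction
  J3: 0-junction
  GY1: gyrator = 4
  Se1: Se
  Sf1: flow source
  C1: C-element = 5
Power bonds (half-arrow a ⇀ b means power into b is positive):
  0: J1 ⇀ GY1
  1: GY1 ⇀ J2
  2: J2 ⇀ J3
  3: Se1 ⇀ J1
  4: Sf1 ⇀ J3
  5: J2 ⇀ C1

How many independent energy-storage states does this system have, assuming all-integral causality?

1  (C1 all integral)

bond 3 stroke→J1  (Se1 (Se) sets effort on bond)
bond 4 stroke→Sf1  (Sf1: flow source, stroke at near end)
bond 0 stroke→GY1  (J1 needs exactly one f-in)
bond 2 stroke→J3  (J3 needs exactly one e-in)
bond 1 stroke→GY1  (through GY1, causality inverts; strokes same side of GY1)
bond 5 stroke→J2  (J2 needs exactly one e-in)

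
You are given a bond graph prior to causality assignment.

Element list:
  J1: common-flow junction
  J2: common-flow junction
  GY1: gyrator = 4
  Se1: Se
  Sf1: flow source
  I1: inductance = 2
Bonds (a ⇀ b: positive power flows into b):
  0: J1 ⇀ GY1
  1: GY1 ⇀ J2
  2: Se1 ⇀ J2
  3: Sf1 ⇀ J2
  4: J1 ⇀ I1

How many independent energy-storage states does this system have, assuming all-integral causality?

1  (I1 all integral)

β2 |J2  (Se1 fixes effort; stroke away)
β3 |Sf1  (Sf1 (Sf) sets flow on bond)
β1 |J2  (J2 flow already set via bond 3)
β0 |J1  (GY1: gyrator matches bond 1)
β4 |I1  (J1: last free bond brings flow in)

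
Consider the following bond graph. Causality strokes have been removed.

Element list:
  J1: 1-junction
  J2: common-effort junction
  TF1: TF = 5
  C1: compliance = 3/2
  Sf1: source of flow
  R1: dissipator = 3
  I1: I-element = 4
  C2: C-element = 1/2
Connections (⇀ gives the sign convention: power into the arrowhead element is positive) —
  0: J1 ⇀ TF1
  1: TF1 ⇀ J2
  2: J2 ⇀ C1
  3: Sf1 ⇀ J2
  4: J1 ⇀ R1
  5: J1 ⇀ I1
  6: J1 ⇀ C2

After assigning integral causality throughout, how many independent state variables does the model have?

3  (C1, C2, I1 all integral)

b3 |Sf1  (Sf1 (Sf) sets flow on bond)
b2 |J2  (C1 integral (e out))
b1 |TF1  (J2 effort already set via bond 2)
b0 |J1  (TF1: transformer flips bond 1)
b5 |I1  (I1: I, integral causality)
b4 |J1  (1-jn J1 has f-setter on 5)
b6 |J1  (J1 flow already set via bond 5)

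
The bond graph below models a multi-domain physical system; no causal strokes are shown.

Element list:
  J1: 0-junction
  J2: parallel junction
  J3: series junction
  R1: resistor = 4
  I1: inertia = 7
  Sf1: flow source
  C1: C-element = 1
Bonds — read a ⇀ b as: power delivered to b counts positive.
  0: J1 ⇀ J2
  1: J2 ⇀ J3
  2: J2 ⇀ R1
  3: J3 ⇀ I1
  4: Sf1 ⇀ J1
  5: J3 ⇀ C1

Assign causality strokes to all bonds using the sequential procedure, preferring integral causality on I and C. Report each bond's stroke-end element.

bond 4 →Sf1  (Sf1 fixes flow; stroke at Sf1)
bond 0 →J1  (only one effort-in slot at J1)
bond 3 →I1  (prefer integral on I1)
bond 1 →J3  (J3: bond 3 brought flow, rest push out)
bond 5 →J3  (J3: bond 3 brought flow, rest push out)
bond 2 →J2  (closing 0-jn rule on J2)

#0 →J1
#1 →J3
#2 →J2
#3 →I1
#4 →Sf1
#5 →J3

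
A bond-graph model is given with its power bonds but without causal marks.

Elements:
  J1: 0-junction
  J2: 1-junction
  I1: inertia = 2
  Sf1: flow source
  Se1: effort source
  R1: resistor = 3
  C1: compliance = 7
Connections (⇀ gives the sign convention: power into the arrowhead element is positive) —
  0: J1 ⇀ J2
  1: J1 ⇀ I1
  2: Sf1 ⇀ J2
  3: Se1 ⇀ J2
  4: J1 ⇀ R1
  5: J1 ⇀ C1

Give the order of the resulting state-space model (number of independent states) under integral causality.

2  (C1, I1 all integral)

b2 stroke→Sf1  (Sf1: flow source, stroke at near end)
b3 stroke→J2  (Se1 fixes effort; stroke away)
b0 stroke→J2  (J2: bond 2 brought flow, rest push out)
b1 stroke→I1  (I1 integral (f out))
b5 stroke→J1  (C1: C, integral causality)
b4 stroke→R1  (J1 effort already set via bond 5)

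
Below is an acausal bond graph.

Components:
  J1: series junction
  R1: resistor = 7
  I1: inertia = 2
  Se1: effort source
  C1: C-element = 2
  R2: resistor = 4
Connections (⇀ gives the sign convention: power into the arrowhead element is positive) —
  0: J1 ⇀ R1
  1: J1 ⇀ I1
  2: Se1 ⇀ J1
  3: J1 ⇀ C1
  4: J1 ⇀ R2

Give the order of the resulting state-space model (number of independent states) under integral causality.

b2 →J1  (source Se1 imposes e)
b1 →I1  (I1 outputs flow p/I1)
b0 →J1  (common-f at J1 fixed by 1)
b3 →J1  (J1: bond 1 brought flow, rest push out)
b4 →J1  (common-f at J1 fixed by 1)

2  (C1, I1 all integral)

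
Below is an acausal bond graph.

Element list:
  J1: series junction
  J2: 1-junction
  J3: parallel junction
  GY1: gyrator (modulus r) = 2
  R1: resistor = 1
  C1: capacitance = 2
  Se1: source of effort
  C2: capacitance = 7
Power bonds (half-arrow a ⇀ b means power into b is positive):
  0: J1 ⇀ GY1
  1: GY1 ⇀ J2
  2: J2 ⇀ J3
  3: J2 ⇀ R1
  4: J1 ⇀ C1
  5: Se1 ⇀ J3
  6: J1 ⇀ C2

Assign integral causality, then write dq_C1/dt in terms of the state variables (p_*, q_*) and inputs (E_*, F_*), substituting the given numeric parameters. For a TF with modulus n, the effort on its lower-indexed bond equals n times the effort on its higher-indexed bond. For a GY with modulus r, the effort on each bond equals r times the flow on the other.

bond 5 stroke at J3  (source Se1 imposes e)
bond 2 stroke at J2  (J3 effort already set via bond 5)
bond 4 stroke at J1  (C1 integral (e out))
bond 6 stroke at J1  (C2 integral (e out))
bond 0 stroke at GY1  (J1 needs exactly one f-in)
bond 1 stroke at GY1  (through GY1, causality inverts; strokes same side of GY1)
bond 3 stroke at J2  (common-f at J2 fixed by 1)

dq_C1/dt = E_Se1/2 - q_C1/8 - q_C2/28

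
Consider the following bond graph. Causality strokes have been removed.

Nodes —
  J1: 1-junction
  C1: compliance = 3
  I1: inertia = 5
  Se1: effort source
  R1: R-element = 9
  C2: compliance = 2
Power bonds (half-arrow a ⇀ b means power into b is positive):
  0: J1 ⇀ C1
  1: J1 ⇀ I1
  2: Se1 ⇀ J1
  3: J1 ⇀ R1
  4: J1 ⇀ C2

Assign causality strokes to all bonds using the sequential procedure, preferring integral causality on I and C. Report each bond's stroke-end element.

b0 |J1
b1 |I1
b2 |J1
b3 |J1
b4 |J1

bond 2 →J1  (Se1 fixes effort; stroke away)
bond 0 →J1  (C1 outputs effort q/C1)
bond 1 →I1  (I1 outputs flow p/I1)
bond 3 →J1  (common-f at J1 fixed by 1)
bond 4 →J1  (common-f at J1 fixed by 1)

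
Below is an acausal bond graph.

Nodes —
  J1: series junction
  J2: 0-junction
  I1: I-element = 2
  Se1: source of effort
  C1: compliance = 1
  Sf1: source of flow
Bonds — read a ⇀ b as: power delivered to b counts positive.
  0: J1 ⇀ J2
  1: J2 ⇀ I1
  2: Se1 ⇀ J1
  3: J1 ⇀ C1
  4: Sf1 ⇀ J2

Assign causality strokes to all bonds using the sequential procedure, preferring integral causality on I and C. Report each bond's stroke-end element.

β0 stroke at J2
β1 stroke at I1
β2 stroke at J1
β3 stroke at J1
β4 stroke at Sf1

bond 2 stroke at J1  (Se1: effort source, stroke at far end)
bond 4 stroke at Sf1  (Sf1: flow source, stroke at near end)
bond 1 stroke at I1  (I1: I, integral causality)
bond 0 stroke at J2  (J2 needs exactly one e-in)
bond 3 stroke at J1  (J1 flow already set via bond 0)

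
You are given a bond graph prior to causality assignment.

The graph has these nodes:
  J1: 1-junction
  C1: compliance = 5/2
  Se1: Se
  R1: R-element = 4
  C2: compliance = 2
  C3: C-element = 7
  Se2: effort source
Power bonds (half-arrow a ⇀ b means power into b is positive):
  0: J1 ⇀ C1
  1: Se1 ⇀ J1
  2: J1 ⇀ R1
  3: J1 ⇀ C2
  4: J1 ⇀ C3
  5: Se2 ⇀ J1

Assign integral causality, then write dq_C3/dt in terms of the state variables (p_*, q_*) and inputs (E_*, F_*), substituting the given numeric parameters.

b1 stroke at J1  (Se1 fixes effort; stroke away)
b5 stroke at J1  (source Se2 imposes e)
b0 stroke at J1  (C1 outputs effort q/C1)
b3 stroke at J1  (C2 integral (e out))
b4 stroke at J1  (C3 outputs effort q/C3)
b2 stroke at R1  (J1 needs exactly one f-in)

dq_C3/dt = E_Se1/4 + E_Se2/4 - q_C1/10 - q_C2/8 - q_C3/28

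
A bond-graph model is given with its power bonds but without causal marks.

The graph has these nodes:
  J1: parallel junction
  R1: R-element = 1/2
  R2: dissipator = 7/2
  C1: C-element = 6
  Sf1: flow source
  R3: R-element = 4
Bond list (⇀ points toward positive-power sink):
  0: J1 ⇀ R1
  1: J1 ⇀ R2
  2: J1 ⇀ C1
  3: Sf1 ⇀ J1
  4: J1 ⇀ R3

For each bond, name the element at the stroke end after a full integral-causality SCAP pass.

#3 stroke→Sf1  (Sf1 fixes flow; stroke at Sf1)
#2 stroke→J1  (C1 integral (e out))
#0 stroke→R1  (J1 effort already set via bond 2)
#1 stroke→R2  (0-jn J1 has e-setter on 2)
#4 stroke→R3  (J1: bond 2 brought effort, rest push out)

b0 →R1
b1 →R2
b2 →J1
b3 →Sf1
b4 →R3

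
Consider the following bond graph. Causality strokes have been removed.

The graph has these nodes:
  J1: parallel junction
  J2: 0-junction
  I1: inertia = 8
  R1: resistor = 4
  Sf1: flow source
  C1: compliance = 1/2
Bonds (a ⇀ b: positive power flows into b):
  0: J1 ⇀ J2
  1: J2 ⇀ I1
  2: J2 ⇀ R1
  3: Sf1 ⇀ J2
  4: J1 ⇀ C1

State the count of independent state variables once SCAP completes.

2  (C1, I1 all integral)

β3 stroke at Sf1  (source Sf1 imposes f)
β1 stroke at I1  (I1: I, integral causality)
β4 stroke at J1  (C1 integral (e out))
β0 stroke at J2  (J1: bond 4 brought effort, rest push out)
β2 stroke at R1  (J2: bond 0 brought effort, rest push out)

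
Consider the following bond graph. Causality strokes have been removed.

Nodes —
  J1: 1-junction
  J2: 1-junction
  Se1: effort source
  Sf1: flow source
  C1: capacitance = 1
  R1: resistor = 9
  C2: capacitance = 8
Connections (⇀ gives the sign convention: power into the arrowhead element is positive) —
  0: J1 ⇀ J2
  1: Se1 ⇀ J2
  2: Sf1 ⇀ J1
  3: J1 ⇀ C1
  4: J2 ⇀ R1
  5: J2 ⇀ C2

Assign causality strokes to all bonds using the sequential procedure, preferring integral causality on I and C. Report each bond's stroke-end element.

b1 →J2  (Se1: effort source, stroke at far end)
b2 →Sf1  (Sf1 fixes flow; stroke at Sf1)
b0 →J1  (J1 flow already set via bond 2)
b3 →J1  (J1 flow already set via bond 2)
b4 →J2  (J2: bond 0 brought flow, rest push out)
b5 →J2  (1-jn J2 has f-setter on 0)

b0 stroke at J1
b1 stroke at J2
b2 stroke at Sf1
b3 stroke at J1
b4 stroke at J2
b5 stroke at J2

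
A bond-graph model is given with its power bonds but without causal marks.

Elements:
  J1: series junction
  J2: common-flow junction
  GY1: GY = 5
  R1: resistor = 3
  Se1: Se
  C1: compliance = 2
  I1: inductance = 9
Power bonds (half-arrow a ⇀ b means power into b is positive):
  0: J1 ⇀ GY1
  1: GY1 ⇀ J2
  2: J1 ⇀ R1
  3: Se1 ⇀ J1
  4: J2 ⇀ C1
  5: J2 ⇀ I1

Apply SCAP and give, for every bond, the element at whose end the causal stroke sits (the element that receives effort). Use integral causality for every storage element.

bond 3 stroke at J1  (Se1 (Se) sets effort on bond)
bond 4 stroke at J2  (C1 integral (e out))
bond 5 stroke at I1  (I1: I, integral causality)
bond 1 stroke at J2  (J2: bond 5 brought flow, rest push out)
bond 0 stroke at J1  (GY1 both-in/both-out from 1)
bond 2 stroke at R1  (only one flow-in slot at J1)

#0 |J1
#1 |J2
#2 |R1
#3 |J1
#4 |J2
#5 |I1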